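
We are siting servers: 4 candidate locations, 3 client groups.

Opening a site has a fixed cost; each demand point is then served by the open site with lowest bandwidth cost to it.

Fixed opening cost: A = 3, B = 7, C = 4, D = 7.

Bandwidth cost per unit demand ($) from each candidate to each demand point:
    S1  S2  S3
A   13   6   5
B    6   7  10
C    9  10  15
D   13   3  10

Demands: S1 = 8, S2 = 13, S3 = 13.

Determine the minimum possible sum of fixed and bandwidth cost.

Open {A, B, D}: assign each demand point to its cheapest open site.
  S1→B 8×6=48, S2→D 13×3=39, S3→A 13×5=65
  bandwidth cost 152, fixed 17 → total 169.
Compare {A, B, C, D}: bandwidth cost 152 + fixed 21 = 173.
Compare {A, C, D}: bandwidth cost 176 + fixed 14 = 190.
Compare {A, B}: bandwidth cost 191 + fixed 10 = 201.
All other subsets cost ≥ 173. Minimum total cost: 169.

169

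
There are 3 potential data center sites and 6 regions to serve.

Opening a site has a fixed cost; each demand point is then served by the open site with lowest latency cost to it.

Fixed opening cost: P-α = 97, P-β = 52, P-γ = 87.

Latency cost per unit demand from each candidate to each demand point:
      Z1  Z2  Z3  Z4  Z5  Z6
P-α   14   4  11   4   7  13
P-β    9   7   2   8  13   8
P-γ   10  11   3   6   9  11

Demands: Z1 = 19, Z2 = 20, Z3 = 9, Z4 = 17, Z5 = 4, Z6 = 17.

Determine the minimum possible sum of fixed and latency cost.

Open {P-α, P-β}: assign each demand point to its cheapest open site.
  Z1→P-β 19×9=171, Z2→P-α 20×4=80, Z3→P-β 9×2=18, Z4→P-α 17×4=68, Z5→P-α 4×7=28, Z6→P-β 17×8=136
  latency cost 501, fixed 149 → total 650.
Compare {P-β}: latency cost 653 + fixed 52 = 705.
Compare {P-α, P-β, P-γ}: latency cost 501 + fixed 236 = 737.
Compare {P-β, P-γ}: latency cost 603 + fixed 139 = 742.
All other subsets cost ≥ 705. Minimum total cost: 650.

650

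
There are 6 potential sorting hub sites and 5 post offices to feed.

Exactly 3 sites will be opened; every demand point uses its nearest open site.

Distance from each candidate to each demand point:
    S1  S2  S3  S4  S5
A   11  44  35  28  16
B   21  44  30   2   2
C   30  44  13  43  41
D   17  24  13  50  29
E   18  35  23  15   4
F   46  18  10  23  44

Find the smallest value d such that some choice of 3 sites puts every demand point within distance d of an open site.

18

Open {A, B, F}.
  Farthest demand point is S2 at distance 18 (to F); all others are ≤ 18.
With {A, E, F} the worst case is 18.
With {B, D, F} the worst case is 18.
No size-3 selection achieves below 18.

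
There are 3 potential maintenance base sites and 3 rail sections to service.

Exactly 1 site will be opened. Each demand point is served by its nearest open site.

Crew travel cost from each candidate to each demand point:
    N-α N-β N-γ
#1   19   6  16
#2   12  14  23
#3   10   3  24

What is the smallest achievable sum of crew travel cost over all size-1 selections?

37

Open {#3}.
  N-α→#3 10, N-β→#3 3, N-γ→#3 24  ⇒ total 37.
Compare {#1}: total 41.
Compare {#2}: total 49.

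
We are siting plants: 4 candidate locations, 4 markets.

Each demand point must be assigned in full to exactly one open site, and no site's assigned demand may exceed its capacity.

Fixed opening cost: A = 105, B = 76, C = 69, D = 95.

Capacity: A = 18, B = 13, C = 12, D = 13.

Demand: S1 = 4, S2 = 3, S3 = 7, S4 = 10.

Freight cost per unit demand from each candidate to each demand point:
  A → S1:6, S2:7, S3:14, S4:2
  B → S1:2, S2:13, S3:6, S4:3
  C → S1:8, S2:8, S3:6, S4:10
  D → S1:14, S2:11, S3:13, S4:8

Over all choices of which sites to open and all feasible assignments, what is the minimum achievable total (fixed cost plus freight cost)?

Open {A, B}; cheapest assignment that respects the capacities:
  A (cap 18, load 13): S2, S4 — cost 3×7 + 10×2 = 41
  B (cap 13, load 11): S1, S3 — cost 4×2 + 7×6 = 50
  Shipping 91, fixed 181 → total 272.
  Any other capacity-feasible assignment to {A, B} ships for at least 91.
Compare {A, C}: its best feasible assignment gives total 281.
Compare {B, C}: its best feasible assignment gives total 288.
Every other set of open sites that can feasibly serve all demand totals ≥ 281 even under its best assignment. Minimum: 272.

272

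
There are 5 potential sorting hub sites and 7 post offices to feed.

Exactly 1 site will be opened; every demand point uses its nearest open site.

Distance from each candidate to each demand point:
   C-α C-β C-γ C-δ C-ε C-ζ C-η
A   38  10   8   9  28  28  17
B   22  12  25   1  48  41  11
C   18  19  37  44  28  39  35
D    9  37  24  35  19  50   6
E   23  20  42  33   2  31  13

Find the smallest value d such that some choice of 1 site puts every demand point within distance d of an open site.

38

Open {A}.
  Farthest demand point is C-α at distance 38 (to A); all others are ≤ 38.
With {E} the worst case is 42.
With {C} the worst case is 44.
No size-1 selection achieves below 38.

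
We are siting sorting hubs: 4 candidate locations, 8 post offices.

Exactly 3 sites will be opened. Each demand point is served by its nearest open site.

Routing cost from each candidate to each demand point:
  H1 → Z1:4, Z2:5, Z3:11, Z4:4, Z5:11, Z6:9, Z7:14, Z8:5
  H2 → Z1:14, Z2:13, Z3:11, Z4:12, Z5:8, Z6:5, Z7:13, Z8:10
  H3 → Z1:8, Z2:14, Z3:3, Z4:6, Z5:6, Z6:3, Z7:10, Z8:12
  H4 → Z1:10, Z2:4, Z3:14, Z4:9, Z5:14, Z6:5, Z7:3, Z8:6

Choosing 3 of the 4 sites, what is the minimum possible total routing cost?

Open {H1, H3, H4}.
  Z1→H1 4, Z2→H4 4, Z3→H3 3, Z4→H1 4, Z5→H3 6, Z6→H3 3, Z7→H4 3, Z8→H1 5  ⇒ total 32.
Compare {H2, H3, H4}: total 39.
Compare {H1, H2, H3}: total 40.
No size-3 selection does better; minimum is 32.

32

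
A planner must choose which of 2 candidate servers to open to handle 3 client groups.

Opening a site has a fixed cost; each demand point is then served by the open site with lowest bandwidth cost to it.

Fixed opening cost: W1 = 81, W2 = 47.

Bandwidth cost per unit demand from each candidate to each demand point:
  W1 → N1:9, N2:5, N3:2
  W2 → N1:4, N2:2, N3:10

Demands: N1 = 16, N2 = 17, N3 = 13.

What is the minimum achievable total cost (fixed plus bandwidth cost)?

252

Open {W1, W2}: assign each demand point to its cheapest open site.
  N1→W2 16×4=64, N2→W2 17×2=34, N3→W1 13×2=26
  bandwidth cost 124, fixed 128 → total 252.
Compare {W2}: bandwidth cost 228 + fixed 47 = 275.
Compare {W1}: bandwidth cost 255 + fixed 81 = 336.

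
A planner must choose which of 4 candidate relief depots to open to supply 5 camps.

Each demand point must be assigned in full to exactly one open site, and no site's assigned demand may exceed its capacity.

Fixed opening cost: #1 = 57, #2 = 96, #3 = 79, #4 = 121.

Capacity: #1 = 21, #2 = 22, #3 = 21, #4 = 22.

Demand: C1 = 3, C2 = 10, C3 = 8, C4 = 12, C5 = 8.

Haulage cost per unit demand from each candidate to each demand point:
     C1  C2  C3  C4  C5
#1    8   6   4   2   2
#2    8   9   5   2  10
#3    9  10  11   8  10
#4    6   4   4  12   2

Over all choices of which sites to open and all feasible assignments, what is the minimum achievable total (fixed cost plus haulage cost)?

Open {#1, #4}; cheapest assignment that respects the capacities:
  #1 (cap 21, load 20): C3, C4 — cost 8×4 + 12×2 = 56
  #4 (cap 22, load 21): C1, C2, C5 — cost 3×6 + 10×4 + 8×2 = 74
  Shipping 130, fixed 178 → total 308.
  Any other capacity-feasible assignment to {#1, #4} ships for at least 130.
Compare {#1, #2}: its best feasible assignment gives total 317.
Compare {#2, #4}: its best feasible assignment gives total 355.
Every other set of open sites that can feasibly serve all demand totals ≥ 317 even under its best assignment. Minimum: 308.

308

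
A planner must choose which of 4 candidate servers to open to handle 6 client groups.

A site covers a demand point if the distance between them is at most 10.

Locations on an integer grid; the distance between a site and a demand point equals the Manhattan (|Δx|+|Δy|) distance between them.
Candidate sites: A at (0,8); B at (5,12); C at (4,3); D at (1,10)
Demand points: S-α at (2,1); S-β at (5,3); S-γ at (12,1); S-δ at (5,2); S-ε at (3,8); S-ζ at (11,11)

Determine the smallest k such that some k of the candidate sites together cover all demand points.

Coverage sets (demand points within 10 of each site):
  A: {S-α, S-β, S-ε}
  B: {S-β, S-δ, S-ε, S-ζ}
  C: {S-α, S-β, S-γ, S-δ, S-ε}
  D: {S-α, S-ε}
No single site covers all 6 demand points.
But {B, C} covers everything, so the minimum is 2.

2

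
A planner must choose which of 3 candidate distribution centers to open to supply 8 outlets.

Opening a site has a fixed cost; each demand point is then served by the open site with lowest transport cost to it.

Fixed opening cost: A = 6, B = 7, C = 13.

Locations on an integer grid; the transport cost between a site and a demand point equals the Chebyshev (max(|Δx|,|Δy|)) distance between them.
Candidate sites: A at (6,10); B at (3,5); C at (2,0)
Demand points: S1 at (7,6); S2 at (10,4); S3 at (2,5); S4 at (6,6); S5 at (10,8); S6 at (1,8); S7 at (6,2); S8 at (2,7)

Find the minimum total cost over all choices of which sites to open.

37

Open {B}: assign each demand point to its cheapest open site.
  S1→B 4, S2→B 7, S3→B 1, S4→B 3, S5→B 7, S6→B 3, S7→B 3, S8→B 2
  transport cost 30, fixed 7 → total 37.
Compare {A, B}: transport cost 26 + fixed 13 = 39.
Compare {A}: transport cost 40 + fixed 6 = 46.
Compare {B, C}: transport cost 30 + fixed 20 = 50.
All other subsets cost ≥ 39. Minimum total cost: 37.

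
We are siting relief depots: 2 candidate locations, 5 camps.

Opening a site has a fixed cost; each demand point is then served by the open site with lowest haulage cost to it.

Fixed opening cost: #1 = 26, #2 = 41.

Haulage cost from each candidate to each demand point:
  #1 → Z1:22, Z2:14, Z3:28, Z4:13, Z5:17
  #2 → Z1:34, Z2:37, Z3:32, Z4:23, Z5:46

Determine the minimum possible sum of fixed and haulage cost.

120

Open {#1}: assign each demand point to its cheapest open site.
  Z1→#1 22, Z2→#1 14, Z3→#1 28, Z4→#1 13, Z5→#1 17
  haulage cost 94, fixed 26 → total 120.
Compare {#1, #2}: haulage cost 94 + fixed 67 = 161.
Compare {#2}: haulage cost 172 + fixed 41 = 213.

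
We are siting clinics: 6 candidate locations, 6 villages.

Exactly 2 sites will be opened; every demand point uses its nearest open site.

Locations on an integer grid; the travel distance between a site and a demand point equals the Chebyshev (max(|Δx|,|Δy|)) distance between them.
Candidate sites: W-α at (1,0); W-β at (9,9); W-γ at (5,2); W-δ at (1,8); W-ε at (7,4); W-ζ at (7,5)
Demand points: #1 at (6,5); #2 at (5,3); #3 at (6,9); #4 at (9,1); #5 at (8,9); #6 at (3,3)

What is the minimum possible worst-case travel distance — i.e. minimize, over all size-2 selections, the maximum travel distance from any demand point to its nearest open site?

Open {W-α, W-ζ}.
  Farthest demand point is #3 at travel distance 4 (to W-ζ); all others are ≤ 4.
With {W-β, W-γ} the worst case is 4.
With {W-β, W-ε} the worst case is 4.
No size-2 selection achieves below 4.

4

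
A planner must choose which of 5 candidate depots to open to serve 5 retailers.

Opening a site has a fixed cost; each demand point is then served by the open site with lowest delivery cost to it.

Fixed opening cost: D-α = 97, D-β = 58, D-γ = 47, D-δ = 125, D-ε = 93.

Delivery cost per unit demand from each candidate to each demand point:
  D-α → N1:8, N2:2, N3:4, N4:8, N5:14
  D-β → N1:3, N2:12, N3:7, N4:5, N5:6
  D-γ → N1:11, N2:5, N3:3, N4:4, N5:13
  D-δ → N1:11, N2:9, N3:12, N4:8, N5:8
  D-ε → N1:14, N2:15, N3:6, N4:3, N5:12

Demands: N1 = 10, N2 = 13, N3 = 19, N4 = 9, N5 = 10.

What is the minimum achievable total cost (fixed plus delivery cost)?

Open {D-β, D-γ}: assign each demand point to its cheapest open site.
  N1→D-β 10×3=30, N2→D-γ 13×5=65, N3→D-γ 19×3=57, N4→D-γ 9×4=36, N5→D-β 10×6=60
  delivery cost 248, fixed 105 → total 353.
Compare {D-α, D-β}: delivery cost 237 + fixed 155 = 392.
Compare {D-α, D-β, D-γ}: delivery cost 209 + fixed 202 = 411.
Compare {D-β, D-γ, D-ε}: delivery cost 239 + fixed 198 = 437.
All other subsets cost ≥ 392. Minimum total cost: 353.

353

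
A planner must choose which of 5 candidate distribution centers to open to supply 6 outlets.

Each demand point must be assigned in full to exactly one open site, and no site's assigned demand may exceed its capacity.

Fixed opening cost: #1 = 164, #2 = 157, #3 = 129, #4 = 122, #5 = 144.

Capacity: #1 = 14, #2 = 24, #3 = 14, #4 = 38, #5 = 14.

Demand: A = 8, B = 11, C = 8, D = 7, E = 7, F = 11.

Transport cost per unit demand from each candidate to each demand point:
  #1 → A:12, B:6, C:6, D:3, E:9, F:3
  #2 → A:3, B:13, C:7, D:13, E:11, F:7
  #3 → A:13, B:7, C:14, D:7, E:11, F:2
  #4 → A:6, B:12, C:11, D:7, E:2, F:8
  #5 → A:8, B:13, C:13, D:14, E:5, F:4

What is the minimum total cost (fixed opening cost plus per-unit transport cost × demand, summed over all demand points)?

Open {#2, #4}; cheapest assignment that respects the capacities:
  #2 (cap 24, load 16): A, C — cost 8×3 + 8×7 = 80
  #4 (cap 38, load 36): B, D, E, F — cost 11×12 + 7×7 + 7×2 + 11×8 = 283
  Shipping 363, fixed 279 → total 642.
  Any other capacity-feasible assignment to {#2, #4} ships for at least 363.
Compare {#1, #3, #4}: its best feasible assignment gives total 702.
Compare {#2, #3, #4}: its best feasible assignment gives total 705.
Every other set of open sites that can feasibly serve all demand totals ≥ 702 even under its best assignment. Minimum: 642.

642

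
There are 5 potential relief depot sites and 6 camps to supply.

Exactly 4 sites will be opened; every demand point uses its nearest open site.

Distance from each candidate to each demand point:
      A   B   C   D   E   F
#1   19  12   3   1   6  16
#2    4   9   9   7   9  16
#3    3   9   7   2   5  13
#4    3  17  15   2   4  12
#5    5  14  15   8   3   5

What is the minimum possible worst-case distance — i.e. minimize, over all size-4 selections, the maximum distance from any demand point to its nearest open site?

9

Open {#1, #2, #3, #5}.
  Farthest demand point is B at distance 9 (to #2); all others are ≤ 9.
With {#1, #2, #4, #5} the worst case is 9.
With {#1, #3, #4, #5} the worst case is 9.
No size-4 selection achieves below 9.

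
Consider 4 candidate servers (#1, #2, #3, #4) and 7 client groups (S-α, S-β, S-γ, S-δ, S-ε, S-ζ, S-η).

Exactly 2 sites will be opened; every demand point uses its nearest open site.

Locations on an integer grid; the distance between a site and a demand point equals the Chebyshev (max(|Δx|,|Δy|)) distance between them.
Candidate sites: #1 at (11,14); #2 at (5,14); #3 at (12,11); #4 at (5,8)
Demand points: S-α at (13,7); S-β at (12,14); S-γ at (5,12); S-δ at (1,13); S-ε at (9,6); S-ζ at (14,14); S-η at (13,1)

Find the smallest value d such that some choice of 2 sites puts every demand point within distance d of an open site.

Open {#1, #4}.
  Farthest demand point is S-η at distance 8 (to #4); all others are ≤ 8.
With {#3, #4} the worst case is 8.
With {#2, #4} the worst case is 9.
No size-2 selection achieves below 8.

8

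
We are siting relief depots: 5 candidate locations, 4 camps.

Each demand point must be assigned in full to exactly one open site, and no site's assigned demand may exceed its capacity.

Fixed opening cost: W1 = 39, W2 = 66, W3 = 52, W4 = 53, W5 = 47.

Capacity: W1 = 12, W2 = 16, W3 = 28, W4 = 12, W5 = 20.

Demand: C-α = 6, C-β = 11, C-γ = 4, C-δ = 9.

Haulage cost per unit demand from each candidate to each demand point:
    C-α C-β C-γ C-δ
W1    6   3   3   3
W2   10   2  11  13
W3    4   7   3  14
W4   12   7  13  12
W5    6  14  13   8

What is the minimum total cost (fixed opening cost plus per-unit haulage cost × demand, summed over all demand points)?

Open {W1, W3}; cheapest assignment that respects the capacities:
  W1 (cap 12, load 9): C-δ — cost 9×3 = 27
  W3 (cap 28, load 21): C-α, C-β, C-γ — cost 6×4 + 11×7 + 4×3 = 113
  Shipping 140, fixed 91 → total 231.
  Any other capacity-feasible assignment to {W1, W3} ships for at least 140.
Compare {W1, W2, W3}: its best feasible assignment gives total 242.
Compare {W1, W3, W5}: its best feasible assignment gives total 278.
Every other set of open sites that can feasibly serve all demand totals ≥ 242 even under its best assignment. Minimum: 231.

231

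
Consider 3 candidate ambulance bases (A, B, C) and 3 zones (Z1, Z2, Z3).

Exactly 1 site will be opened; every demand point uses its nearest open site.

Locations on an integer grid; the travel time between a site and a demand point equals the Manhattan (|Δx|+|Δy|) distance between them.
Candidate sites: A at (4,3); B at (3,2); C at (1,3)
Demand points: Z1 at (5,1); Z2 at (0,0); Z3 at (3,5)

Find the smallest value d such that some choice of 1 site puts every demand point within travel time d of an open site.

Open {B}.
  Farthest demand point is Z2 at travel time 5 (to B); all others are ≤ 5.
With {C} the worst case is 6.
With {A} the worst case is 7.
No size-1 selection achieves below 5.

5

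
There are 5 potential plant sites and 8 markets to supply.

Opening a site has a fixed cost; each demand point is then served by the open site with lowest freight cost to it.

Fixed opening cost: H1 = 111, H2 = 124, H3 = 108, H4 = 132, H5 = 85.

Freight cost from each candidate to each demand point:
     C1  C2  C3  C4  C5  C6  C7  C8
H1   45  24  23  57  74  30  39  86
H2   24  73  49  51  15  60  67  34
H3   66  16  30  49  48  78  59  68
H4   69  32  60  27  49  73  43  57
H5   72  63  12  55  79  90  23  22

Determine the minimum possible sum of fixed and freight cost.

Open {H1, H2}: assign each demand point to its cheapest open site.
  C1→H2 24, C2→H1 24, C3→H1 23, C4→H2 51, C5→H2 15, C6→H1 30, C7→H1 39, C8→H2 34
  freight cost 240, fixed 235 → total 475.
Compare {H2, H5}: freight cost 270 + fixed 209 = 479.
Compare {H1, H5}: freight cost 285 + fixed 196 = 481.
Compare {H1}: freight cost 378 + fixed 111 = 489.
All other subsets cost ≥ 479. Minimum total cost: 475.

475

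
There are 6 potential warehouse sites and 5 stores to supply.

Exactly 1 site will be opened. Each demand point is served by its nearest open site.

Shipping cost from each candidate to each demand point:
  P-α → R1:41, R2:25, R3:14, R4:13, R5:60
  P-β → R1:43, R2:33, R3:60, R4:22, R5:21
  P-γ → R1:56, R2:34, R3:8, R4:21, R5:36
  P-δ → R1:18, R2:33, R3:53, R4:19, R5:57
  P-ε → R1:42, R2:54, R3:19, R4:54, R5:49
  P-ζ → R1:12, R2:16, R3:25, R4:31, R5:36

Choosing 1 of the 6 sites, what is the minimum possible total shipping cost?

Open {P-ζ}.
  R1→P-ζ 12, R2→P-ζ 16, R3→P-ζ 25, R4→P-ζ 31, R5→P-ζ 36  ⇒ total 120.
Compare {P-α}: total 153.
Compare {P-γ}: total 155.
No size-1 selection does better; minimum is 120.

120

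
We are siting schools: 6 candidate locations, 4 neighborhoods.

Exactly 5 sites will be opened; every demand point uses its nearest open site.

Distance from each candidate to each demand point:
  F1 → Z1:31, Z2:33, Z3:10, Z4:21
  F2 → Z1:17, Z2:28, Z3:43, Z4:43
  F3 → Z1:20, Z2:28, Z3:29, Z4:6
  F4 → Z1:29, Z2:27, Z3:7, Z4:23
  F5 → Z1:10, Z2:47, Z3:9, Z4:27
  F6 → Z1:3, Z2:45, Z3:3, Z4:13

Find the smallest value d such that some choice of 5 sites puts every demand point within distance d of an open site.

27

Open {F1, F2, F3, F4, F5}.
  Farthest demand point is Z2 at distance 27 (to F4); all others are ≤ 27.
With {F1, F2, F3, F4, F6} the worst case is 27.
With {F1, F2, F4, F5, F6} the worst case is 27.
No size-5 selection achieves below 27.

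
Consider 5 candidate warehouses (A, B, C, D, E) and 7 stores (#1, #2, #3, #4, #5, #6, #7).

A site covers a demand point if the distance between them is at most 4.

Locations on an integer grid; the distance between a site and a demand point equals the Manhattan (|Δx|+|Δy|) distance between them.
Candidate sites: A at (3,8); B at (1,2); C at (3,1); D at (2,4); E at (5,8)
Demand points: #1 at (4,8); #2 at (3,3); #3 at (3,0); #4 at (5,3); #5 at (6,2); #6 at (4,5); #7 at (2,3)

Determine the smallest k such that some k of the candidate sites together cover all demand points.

2

Coverage sets (demand points within 4 of each site):
  A: {#1, #6}
  B: {#2, #3, #7}
  C: {#2, #3, #4, #5, #7}
  D: {#2, #4, #6, #7}
  E: {#1, #6}
No single site covers all 7 demand points.
But {A, C} covers everything, so the minimum is 2.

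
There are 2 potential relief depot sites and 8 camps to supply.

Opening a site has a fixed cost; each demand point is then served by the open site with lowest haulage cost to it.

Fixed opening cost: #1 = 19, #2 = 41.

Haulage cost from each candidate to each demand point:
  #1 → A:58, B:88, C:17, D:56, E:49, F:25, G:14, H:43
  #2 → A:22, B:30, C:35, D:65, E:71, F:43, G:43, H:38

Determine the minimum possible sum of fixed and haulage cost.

311

Open {#1, #2}: assign each demand point to its cheapest open site.
  A→#2 22, B→#2 30, C→#1 17, D→#1 56, E→#1 49, F→#1 25, G→#1 14, H→#2 38
  haulage cost 251, fixed 60 → total 311.
Compare {#1}: haulage cost 350 + fixed 19 = 369.
Compare {#2}: haulage cost 347 + fixed 41 = 388.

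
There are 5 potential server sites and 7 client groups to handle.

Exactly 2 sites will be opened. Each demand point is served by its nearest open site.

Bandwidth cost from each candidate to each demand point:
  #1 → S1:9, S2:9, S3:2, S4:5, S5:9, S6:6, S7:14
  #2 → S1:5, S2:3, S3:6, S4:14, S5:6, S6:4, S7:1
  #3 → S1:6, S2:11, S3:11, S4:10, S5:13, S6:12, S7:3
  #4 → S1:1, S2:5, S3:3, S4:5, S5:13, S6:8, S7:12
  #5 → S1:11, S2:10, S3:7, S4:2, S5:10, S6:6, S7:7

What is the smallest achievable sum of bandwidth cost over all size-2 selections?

Open {#2, #4}.
  S1→#4 1, S2→#2 3, S3→#4 3, S4→#4 5, S5→#2 6, S6→#2 4, S7→#2 1  ⇒ total 23.
Compare {#1, #2}: total 26.
Compare {#2, #5}: total 27.
No size-2 selection does better; minimum is 23.

23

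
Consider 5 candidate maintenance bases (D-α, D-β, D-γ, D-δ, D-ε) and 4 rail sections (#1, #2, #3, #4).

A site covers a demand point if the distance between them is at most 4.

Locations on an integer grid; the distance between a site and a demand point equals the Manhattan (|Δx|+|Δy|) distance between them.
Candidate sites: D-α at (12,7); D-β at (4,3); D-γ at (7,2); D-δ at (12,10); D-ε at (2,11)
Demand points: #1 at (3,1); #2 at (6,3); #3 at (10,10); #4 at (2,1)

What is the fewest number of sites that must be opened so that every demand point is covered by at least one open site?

2

Coverage sets (demand points within 4 of each site):
  D-α: {}
  D-β: {#1, #2, #4}
  D-γ: {#2}
  D-δ: {#3}
  D-ε: {}
No single site covers all 4 demand points.
But {D-β, D-δ} covers everything, so the minimum is 2.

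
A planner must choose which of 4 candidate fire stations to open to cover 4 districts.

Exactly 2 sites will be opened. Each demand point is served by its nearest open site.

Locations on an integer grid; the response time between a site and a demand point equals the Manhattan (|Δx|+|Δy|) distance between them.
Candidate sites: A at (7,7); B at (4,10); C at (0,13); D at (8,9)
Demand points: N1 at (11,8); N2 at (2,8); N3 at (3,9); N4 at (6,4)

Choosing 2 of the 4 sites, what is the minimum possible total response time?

15

Open {A, B}.
  N1→A 5, N2→B 4, N3→B 2, N4→A 4  ⇒ total 15.
Compare {B, D}: total 17.
Compare {A, D}: total 19.
No size-2 selection does better; minimum is 15.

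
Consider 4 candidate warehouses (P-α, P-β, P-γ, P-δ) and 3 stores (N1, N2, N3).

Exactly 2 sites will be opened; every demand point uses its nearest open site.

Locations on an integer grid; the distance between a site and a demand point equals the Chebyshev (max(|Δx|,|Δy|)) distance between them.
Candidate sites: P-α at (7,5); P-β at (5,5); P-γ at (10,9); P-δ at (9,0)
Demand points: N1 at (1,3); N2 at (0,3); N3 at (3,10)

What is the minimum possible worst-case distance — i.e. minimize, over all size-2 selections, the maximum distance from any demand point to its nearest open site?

Open {P-α, P-β}.
  Farthest demand point is N2 at distance 5 (to P-β); all others are ≤ 5.
With {P-β, P-γ} the worst case is 5.
With {P-β, P-δ} the worst case is 5.
No size-2 selection achieves below 5.

5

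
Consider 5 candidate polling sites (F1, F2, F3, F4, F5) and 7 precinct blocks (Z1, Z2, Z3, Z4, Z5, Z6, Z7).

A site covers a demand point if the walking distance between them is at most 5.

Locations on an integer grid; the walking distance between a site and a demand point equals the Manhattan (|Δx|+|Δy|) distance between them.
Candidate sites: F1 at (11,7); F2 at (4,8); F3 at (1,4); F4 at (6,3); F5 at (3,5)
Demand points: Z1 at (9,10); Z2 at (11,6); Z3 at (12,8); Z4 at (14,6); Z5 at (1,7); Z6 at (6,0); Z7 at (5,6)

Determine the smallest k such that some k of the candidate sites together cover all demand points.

Coverage sets (demand points within 5 of each site):
  F1: {Z1, Z2, Z3, Z4}
  F2: {Z5, Z7}
  F3: {Z5}
  F4: {Z6, Z7}
  F5: {Z5, Z7}
No 2 sites suffice: every size-2 union leaves at least one demand point uncovered.
But {F1, F2, F4} covers everything, so the minimum is 3.

3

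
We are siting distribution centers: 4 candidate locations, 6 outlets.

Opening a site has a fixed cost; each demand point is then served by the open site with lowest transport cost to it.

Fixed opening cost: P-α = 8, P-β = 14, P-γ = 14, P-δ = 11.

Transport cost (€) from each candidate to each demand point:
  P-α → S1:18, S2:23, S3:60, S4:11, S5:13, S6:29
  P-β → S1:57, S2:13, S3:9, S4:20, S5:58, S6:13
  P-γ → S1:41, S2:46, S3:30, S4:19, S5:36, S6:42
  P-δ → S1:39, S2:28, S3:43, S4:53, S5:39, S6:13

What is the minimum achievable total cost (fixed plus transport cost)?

99

Open {P-α, P-β}: assign each demand point to its cheapest open site.
  S1→P-α 18, S2→P-β 13, S3→P-β 9, S4→P-α 11, S5→P-α 13, S6→P-β 13
  transport cost 77, fixed 22 → total 99.
Compare {P-α, P-β, P-δ}: transport cost 77 + fixed 33 = 110.
Compare {P-α, P-β, P-γ}: transport cost 77 + fixed 36 = 113.
Compare {P-α, P-β, P-γ, P-δ}: transport cost 77 + fixed 47 = 124.
All other subsets cost ≥ 110. Minimum total cost: 99.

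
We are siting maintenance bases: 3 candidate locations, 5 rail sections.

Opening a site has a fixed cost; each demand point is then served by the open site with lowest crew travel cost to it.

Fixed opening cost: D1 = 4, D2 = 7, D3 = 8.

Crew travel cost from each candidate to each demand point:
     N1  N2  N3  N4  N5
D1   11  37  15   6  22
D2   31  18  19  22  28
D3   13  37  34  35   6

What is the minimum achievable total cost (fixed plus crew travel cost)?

Open {D1, D2, D3}: assign each demand point to its cheapest open site.
  N1→D1 11, N2→D2 18, N3→D1 15, N4→D1 6, N5→D3 6
  crew travel cost 56, fixed 19 → total 75.
Compare {D1, D2}: crew travel cost 72 + fixed 11 = 83.
Compare {D1, D3}: crew travel cost 75 + fixed 12 = 87.
Compare {D2, D3}: crew travel cost 78 + fixed 15 = 93.
All other subsets cost ≥ 83. Minimum total cost: 75.

75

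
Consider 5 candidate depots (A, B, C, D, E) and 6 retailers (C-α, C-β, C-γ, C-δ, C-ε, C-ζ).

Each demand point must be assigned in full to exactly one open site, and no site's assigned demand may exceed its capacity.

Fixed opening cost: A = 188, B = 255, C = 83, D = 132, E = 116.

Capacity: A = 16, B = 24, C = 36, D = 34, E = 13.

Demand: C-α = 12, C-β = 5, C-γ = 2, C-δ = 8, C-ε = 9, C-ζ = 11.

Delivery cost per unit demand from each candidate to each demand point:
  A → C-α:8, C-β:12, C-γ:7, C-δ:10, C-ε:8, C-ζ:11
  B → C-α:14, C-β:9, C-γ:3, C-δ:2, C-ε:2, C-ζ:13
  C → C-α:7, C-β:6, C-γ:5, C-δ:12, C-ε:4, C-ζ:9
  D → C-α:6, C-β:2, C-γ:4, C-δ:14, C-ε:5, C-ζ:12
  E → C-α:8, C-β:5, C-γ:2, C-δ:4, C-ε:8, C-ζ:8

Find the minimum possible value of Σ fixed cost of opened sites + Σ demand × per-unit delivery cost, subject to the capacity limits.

485

Open {C, E}; cheapest assignment that respects the capacities:
  C (cap 36, load 34): C-α, C-γ, C-ε, C-ζ — cost 12×7 + 2×5 + 9×4 + 11×9 = 229
  E (cap 13, load 13): C-β, C-δ — cost 5×5 + 8×4 = 57
  Shipping 286, fixed 199 → total 485.
  Any other capacity-feasible assignment to {C, E} ships for at least 286.
Compare {C, D}: its best feasible assignment gives total 536.
Compare {D, E}: its best feasible assignment gives total 562.
Every other set of open sites that can feasibly serve all demand totals ≥ 536 even under its best assignment. Minimum: 485.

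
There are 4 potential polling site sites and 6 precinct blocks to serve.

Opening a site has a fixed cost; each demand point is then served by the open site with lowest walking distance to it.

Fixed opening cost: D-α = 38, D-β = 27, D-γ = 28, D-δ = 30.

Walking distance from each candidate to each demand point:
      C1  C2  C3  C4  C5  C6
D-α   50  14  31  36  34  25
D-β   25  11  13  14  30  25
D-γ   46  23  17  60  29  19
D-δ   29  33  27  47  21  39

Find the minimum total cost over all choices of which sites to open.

Open {D-β}: assign each demand point to its cheapest open site.
  C1→D-β 25, C2→D-β 11, C3→D-β 13, C4→D-β 14, C5→D-β 30, C6→D-β 25
  walking distance 118, fixed 27 → total 145.
Compare {D-β, D-γ}: walking distance 111 + fixed 55 = 166.
Compare {D-β, D-δ}: walking distance 109 + fixed 57 = 166.
Compare {D-α, D-β}: walking distance 118 + fixed 65 = 183.
All other subsets cost ≥ 166. Minimum total cost: 145.

145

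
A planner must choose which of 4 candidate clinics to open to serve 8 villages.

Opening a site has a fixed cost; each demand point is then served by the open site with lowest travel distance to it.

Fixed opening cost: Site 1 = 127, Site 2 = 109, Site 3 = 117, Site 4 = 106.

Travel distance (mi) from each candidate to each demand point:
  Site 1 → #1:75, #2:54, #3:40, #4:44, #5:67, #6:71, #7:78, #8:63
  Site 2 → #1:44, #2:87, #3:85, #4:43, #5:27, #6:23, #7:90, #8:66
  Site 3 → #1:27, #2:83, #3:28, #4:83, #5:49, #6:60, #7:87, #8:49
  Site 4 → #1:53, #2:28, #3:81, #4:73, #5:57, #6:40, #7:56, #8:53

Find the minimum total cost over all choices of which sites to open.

Open {Site 4}: assign each demand point to its cheapest open site.
  #1→Site 4 53, #2→Site 4 28, #3→Site 4 81, #4→Site 4 73, #5→Site 4 57, #6→Site 4 40, #7→Site 4 56, #8→Site 4 53
  travel distance 441, fixed 106 → total 547.
Compare {Site 2, Site 4}: travel distance 355 + fixed 215 = 570.
Compare {Site 3, Site 4}: travel distance 350 + fixed 223 = 573.
Compare {Site 2}: travel distance 465 + fixed 109 = 574.
All other subsets cost ≥ 570. Minimum total cost: 547.

547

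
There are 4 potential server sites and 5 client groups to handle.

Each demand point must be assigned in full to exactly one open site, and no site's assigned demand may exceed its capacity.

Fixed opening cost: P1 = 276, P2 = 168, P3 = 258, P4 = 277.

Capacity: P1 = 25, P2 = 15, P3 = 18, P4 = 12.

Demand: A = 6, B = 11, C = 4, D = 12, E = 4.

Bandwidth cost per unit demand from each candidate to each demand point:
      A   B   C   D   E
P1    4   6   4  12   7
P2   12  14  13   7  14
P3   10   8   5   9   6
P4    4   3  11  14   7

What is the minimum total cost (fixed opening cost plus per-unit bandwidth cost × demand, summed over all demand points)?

Open {P1, P2}; cheapest assignment that respects the capacities:
  P1 (cap 25, load 25): A, B, C, E — cost 6×4 + 11×6 + 4×4 + 4×7 = 134
  P2 (cap 15, load 12): D — cost 12×7 = 84
  Shipping 218, fixed 444 → total 662.
  Any other capacity-feasible assignment to {P1, P2} ships for at least 218.
Compare {P1, P3}: its best feasible assignment gives total 772.
Compare {P1, P4}: its best feasible assignment gives total 855.
Every other set of open sites that can feasibly serve all demand totals ≥ 772 even under its best assignment. Minimum: 662.

662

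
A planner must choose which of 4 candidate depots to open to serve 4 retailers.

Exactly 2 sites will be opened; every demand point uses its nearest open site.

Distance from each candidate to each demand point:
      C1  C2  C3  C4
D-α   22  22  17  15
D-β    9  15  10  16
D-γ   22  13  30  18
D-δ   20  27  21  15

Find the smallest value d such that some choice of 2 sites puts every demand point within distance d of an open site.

15

Open {D-α, D-β}.
  Farthest demand point is C2 at distance 15 (to D-β); all others are ≤ 15.
With {D-β, D-δ} the worst case is 15.
With {D-β, D-γ} the worst case is 16.
No size-2 selection achieves below 15.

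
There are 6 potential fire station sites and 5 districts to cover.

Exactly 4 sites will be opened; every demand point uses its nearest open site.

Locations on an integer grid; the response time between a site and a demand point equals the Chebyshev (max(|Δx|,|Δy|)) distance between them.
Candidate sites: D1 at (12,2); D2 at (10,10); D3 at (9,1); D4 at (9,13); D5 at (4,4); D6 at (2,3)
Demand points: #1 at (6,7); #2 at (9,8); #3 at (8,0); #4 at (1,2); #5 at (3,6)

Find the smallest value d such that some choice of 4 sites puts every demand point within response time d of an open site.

3

Open {D1, D2, D3, D5}.
  Farthest demand point is #1 at response time 3 (to D5); all others are ≤ 3.
With {D2, D3, D4, D5} the worst case is 3.
With {D2, D3, D5, D6} the worst case is 3.
No size-4 selection achieves below 3.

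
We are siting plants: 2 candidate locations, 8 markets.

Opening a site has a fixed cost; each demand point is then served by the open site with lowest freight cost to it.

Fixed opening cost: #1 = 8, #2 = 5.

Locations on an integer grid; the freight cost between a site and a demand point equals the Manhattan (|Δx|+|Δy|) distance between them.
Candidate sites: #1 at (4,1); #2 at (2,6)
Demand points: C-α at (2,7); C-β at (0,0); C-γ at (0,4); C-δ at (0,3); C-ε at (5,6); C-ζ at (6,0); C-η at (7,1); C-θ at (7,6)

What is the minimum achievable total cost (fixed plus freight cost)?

42

Open {#1, #2}: assign each demand point to its cheapest open site.
  C-α→#2 1, C-β→#1 5, C-γ→#2 4, C-δ→#2 5, C-ε→#2 3, C-ζ→#1 3, C-η→#1 3, C-θ→#2 5
  freight cost 29, fixed 13 → total 42.
Compare {#2}: freight cost 46 + fixed 5 = 51.
Compare {#1}: freight cost 46 + fixed 8 = 54.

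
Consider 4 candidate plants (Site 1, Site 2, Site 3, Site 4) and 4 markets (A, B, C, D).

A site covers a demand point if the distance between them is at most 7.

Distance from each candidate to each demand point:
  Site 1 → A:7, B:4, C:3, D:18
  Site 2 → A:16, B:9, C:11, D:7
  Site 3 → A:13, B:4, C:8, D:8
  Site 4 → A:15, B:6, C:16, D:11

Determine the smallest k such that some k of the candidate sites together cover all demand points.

Coverage sets (demand points within 7 of each site):
  Site 1: {A, B, C}
  Site 2: {D}
  Site 3: {B}
  Site 4: {B}
No single site covers all 4 demand points.
But {Site 1, Site 2} covers everything, so the minimum is 2.

2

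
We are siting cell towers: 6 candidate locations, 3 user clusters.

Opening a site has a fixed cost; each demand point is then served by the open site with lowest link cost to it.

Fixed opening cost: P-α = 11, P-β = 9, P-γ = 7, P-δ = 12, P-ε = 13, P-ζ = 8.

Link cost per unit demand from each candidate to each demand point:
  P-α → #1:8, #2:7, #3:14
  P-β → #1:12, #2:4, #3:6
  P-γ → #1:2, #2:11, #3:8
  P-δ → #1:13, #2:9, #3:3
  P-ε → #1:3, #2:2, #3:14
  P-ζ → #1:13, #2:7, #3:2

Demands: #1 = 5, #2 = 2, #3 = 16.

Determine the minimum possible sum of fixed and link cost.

71

Open {P-γ, P-ζ}: assign each demand point to its cheapest open site.
  #1→P-γ 5×2=10, #2→P-ζ 2×7=14, #3→P-ζ 16×2=32
  link cost 56, fixed 15 → total 71.
Compare {P-ε, P-ζ}: link cost 51 + fixed 21 = 72.
Compare {P-β, P-γ, P-ζ}: link cost 50 + fixed 24 = 74.
Compare {P-γ, P-ε, P-ζ}: link cost 46 + fixed 28 = 74.
All other subsets cost ≥ 72. Minimum total cost: 71.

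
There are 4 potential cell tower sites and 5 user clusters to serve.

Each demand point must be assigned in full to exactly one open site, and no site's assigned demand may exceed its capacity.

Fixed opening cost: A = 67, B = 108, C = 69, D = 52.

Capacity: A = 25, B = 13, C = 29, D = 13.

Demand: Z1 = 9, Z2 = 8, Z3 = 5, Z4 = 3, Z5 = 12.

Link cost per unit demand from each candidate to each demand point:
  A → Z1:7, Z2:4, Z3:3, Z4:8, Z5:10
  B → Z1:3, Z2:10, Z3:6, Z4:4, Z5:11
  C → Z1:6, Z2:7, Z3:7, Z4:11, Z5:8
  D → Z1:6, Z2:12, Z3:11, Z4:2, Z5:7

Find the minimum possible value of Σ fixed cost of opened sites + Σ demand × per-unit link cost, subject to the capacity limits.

Open {A, D}; cheapest assignment that respects the capacities:
  A (cap 25, load 25): Z1, Z2, Z3, Z4 — cost 9×7 + 8×4 + 5×3 + 3×8 = 134
  D (cap 13, load 12): Z5 — cost 12×7 = 84
  Shipping 218, fixed 119 → total 337.
  Any other capacity-feasible assignment to {A, D} ships for at least 218.
Compare {A, C}: its best feasible assignment gives total 357.
Compare {C, D}: its best feasible assignment gives total 368.
Every other set of open sites that can feasibly serve all demand totals ≥ 357 even under its best assignment. Minimum: 337.

337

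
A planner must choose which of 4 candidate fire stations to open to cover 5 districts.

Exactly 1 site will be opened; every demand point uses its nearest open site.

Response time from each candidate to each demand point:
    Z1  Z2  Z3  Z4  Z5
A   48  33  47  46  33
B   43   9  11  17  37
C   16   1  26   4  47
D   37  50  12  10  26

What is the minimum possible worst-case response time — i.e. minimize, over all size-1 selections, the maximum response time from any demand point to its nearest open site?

43

Open {B}.
  Farthest demand point is Z1 at response time 43 (to B); all others are ≤ 43.
With {C} the worst case is 47.
With {A} the worst case is 48.
No size-1 selection achieves below 43.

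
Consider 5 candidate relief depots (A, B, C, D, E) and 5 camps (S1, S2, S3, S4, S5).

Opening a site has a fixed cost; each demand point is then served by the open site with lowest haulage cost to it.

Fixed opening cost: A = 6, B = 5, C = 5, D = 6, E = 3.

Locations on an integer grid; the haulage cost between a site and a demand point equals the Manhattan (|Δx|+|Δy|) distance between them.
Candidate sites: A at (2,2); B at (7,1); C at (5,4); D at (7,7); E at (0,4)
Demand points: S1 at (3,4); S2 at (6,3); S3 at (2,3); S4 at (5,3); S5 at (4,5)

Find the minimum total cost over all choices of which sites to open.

16

Open {C}: assign each demand point to its cheapest open site.
  S1→C 2, S2→C 2, S3→C 4, S4→C 1, S5→C 2
  haulage cost 11, fixed 5 → total 16.
Compare {C, E}: haulage cost 10 + fixed 8 = 18.
Compare {A, C}: haulage cost 8 + fixed 11 = 19.
Compare {B, C}: haulage cost 11 + fixed 10 = 21.
All other subsets cost ≥ 18. Minimum total cost: 16.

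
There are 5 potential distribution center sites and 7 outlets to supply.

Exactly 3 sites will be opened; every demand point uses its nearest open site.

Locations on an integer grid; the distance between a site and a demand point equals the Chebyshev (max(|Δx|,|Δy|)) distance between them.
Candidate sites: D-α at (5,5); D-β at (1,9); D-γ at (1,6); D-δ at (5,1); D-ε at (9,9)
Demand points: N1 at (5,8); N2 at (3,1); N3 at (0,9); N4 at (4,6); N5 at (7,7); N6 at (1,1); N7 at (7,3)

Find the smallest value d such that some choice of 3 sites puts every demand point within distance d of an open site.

Open {D-α, D-β, D-γ}.
  Farthest demand point is N2 at distance 4 (to D-α); all others are ≤ 4.
With {D-α, D-β, D-δ} the worst case is 4.
With {D-α, D-β, D-ε} the worst case is 4.
No size-3 selection achieves below 4.

4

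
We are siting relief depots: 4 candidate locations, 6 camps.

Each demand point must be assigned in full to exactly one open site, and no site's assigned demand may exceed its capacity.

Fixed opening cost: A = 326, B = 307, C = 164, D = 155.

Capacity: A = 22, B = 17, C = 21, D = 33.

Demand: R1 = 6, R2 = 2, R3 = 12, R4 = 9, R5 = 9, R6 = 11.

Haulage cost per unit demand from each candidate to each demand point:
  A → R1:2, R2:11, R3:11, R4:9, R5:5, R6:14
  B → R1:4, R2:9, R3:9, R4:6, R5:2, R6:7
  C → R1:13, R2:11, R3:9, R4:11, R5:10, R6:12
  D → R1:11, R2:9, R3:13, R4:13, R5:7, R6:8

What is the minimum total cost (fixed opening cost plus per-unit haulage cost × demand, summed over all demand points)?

761

Open {C, D}; cheapest assignment that respects the capacities:
  C (cap 21, load 21): R3, R4 — cost 12×9 + 9×11 = 207
  D (cap 33, load 28): R1, R2, R5, R6 — cost 6×11 + 2×9 + 9×7 + 11×8 = 235
  Shipping 442, fixed 319 → total 761.
  Any other capacity-feasible assignment to {C, D} ships for at least 442.
Compare {B, D}: its best feasible assignment gives total 865.
Compare {A, D}: its best feasible assignment gives total 903.
Every other set of open sites that can feasibly serve all demand totals ≥ 865 even under its best assignment. Minimum: 761.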